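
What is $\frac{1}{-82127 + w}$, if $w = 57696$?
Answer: $- \frac{1}{24431} \approx -4.0932 \cdot 10^{-5}$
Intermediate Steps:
$\frac{1}{-82127 + w} = \frac{1}{-82127 + 57696} = \frac{1}{-24431} = - \frac{1}{24431}$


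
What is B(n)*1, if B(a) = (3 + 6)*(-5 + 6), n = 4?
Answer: 9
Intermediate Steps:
B(a) = 9 (B(a) = 9*1 = 9)
B(n)*1 = 9*1 = 9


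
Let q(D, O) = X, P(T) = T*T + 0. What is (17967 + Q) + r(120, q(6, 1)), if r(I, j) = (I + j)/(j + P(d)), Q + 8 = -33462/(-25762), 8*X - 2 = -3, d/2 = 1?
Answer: 653099799/36301 ≈ 17991.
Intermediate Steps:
d = 2 (d = 2*1 = 2)
X = -⅛ (X = ¼ + (⅛)*(-3) = ¼ - 3/8 = -⅛ ≈ -0.12500)
P(T) = T² (P(T) = T² + 0 = T²)
q(D, O) = -⅛
Q = -7847/1171 (Q = -8 - 33462/(-25762) = -8 - 33462*(-1/25762) = -8 + 1521/1171 = -7847/1171 ≈ -6.7011)
r(I, j) = (I + j)/(4 + j) (r(I, j) = (I + j)/(j + 2²) = (I + j)/(j + 4) = (I + j)/(4 + j))
(17967 + Q) + r(120, q(6, 1)) = (17967 - 7847/1171) + (120 - ⅛)/(4 - ⅛) = 21031510/1171 + (959/8)/(31/8) = 21031510/1171 + (8/31)*(959/8) = 21031510/1171 + 959/31 = 653099799/36301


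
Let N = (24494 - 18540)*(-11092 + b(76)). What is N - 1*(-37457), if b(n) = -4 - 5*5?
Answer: -66176977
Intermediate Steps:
b(n) = -29 (b(n) = -4 - 25 = -29)
N = -66214434 (N = (24494 - 18540)*(-11092 - 29) = 5954*(-11121) = -66214434)
N - 1*(-37457) = -66214434 - 1*(-37457) = -66214434 + 37457 = -66176977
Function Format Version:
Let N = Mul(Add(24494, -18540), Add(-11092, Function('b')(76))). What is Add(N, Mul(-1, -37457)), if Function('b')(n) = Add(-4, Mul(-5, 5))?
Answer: -66176977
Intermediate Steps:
Function('b')(n) = -29 (Function('b')(n) = Add(-4, -25) = -29)
N = -66214434 (N = Mul(Add(24494, -18540), Add(-11092, -29)) = Mul(5954, -11121) = -66214434)
Add(N, Mul(-1, -37457)) = Add(-66214434, Mul(-1, -37457)) = Add(-66214434, 37457) = -66176977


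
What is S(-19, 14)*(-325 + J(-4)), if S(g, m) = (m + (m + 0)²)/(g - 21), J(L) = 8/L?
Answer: 6867/4 ≈ 1716.8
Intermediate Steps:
S(g, m) = (m + m²)/(-21 + g)
S(-19, 14)*(-325 + J(-4)) = (14*(1 + 14)/(-21 - 19))*(-325 + 8/(-4)) = (14*15/(-40))*(-325 + 8*(-¼)) = (14*(-1/40)*15)*(-325 - 2) = -21/4*(-327) = 6867/4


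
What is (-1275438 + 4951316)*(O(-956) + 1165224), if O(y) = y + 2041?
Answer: 4287209594302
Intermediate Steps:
O(y) = 2041 + y
(-1275438 + 4951316)*(O(-956) + 1165224) = (-1275438 + 4951316)*((2041 - 956) + 1165224) = 3675878*(1085 + 1165224) = 3675878*1166309 = 4287209594302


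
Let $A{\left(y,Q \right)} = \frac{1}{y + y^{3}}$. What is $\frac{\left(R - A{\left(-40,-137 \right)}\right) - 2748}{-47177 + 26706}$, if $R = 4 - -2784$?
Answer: $- \frac{2561601}{1310962840} \approx -0.001954$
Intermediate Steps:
$R = 2788$ ($R = 4 + 2784 = 2788$)
$\frac{\left(R - A{\left(-40,-137 \right)}\right) - 2748}{-47177 + 26706} = \frac{\left(2788 - \frac{1}{-40 + \left(-40\right)^{3}}\right) - 2748}{-47177 + 26706} = \frac{\left(2788 - \frac{1}{-40 - 64000}\right) - 2748}{-20471} = \left(\left(2788 - \frac{1}{-64040}\right) - 2748\right) \left(- \frac{1}{20471}\right) = \left(\left(2788 - - \frac{1}{64040}\right) - 2748\right) \left(- \frac{1}{20471}\right) = \left(\left(2788 + \frac{1}{64040}\right) - 2748\right) \left(- \frac{1}{20471}\right) = \left(\frac{178543521}{64040} - 2748\right) \left(- \frac{1}{20471}\right) = \frac{2561601}{64040} \left(- \frac{1}{20471}\right) = - \frac{2561601}{1310962840}$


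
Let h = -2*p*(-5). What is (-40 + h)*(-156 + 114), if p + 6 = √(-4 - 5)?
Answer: 4200 - 1260*I ≈ 4200.0 - 1260.0*I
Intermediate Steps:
p = -6 + 3*I (p = -6 + √(-4 - 5) = -6 + √(-9) = -6 + 3*I ≈ -6.0 + 3.0*I)
h = -60 + 30*I (h = -2*(-6 + 3*I)*(-5) = (12 - 6*I)*(-5) = -60 + 30*I ≈ -60.0 + 30.0*I)
(-40 + h)*(-156 + 114) = (-40 + (-60 + 30*I))*(-156 + 114) = (-100 + 30*I)*(-42) = 4200 - 1260*I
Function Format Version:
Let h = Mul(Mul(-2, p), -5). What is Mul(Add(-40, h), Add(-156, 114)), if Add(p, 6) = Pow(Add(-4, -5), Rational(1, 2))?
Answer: Add(4200, Mul(-1260, I)) ≈ Add(4200.0, Mul(-1260.0, I))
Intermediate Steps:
p = Add(-6, Mul(3, I)) (p = Add(-6, Pow(Add(-4, -5), Rational(1, 2))) = Add(-6, Pow(-9, Rational(1, 2))) = Add(-6, Mul(3, I)) ≈ Add(-6.0000, Mul(3.0000, I)))
h = Add(-60, Mul(30, I)) (h = Mul(Mul(-2, Add(-6, Mul(3, I))), -5) = Mul(Add(12, Mul(-6, I)), -5) = Add(-60, Mul(30, I)) ≈ Add(-60.000, Mul(30.000, I)))
Mul(Add(-40, h), Add(-156, 114)) = Mul(Add(-40, Add(-60, Mul(30, I))), Add(-156, 114)) = Mul(Add(-100, Mul(30, I)), -42) = Add(4200, Mul(-1260, I))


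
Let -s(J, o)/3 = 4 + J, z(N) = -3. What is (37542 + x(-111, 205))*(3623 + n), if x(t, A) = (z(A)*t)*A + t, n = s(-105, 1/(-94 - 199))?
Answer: 414962496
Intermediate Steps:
s(J, o) = -12 - 3*J (s(J, o) = -3*(4 + J) = -12 - 3*J)
n = 303 (n = -12 - 3*(-105) = -12 + 315 = 303)
x(t, A) = t - 3*A*t (x(t, A) = (-3*t)*A + t = -3*A*t + t = t - 3*A*t)
(37542 + x(-111, 205))*(3623 + n) = (37542 - 111*(1 - 3*205))*(3623 + 303) = (37542 - 111*(1 - 615))*3926 = (37542 - 111*(-614))*3926 = (37542 + 68154)*3926 = 105696*3926 = 414962496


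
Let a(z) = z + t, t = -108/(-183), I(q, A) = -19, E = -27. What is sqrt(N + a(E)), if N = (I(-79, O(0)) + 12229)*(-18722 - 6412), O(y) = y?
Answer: 3*I*sqrt(126880380579)/61 ≈ 17518.0*I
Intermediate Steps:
t = 36/61 (t = -108*(-1/183) = 36/61 ≈ 0.59016)
a(z) = 36/61 + z (a(z) = z + 36/61 = 36/61 + z)
N = -306886140 (N = (-19 + 12229)*(-18722 - 6412) = 12210*(-25134) = -306886140)
sqrt(N + a(E)) = sqrt(-306886140 + (36/61 - 27)) = sqrt(-306886140 - 1611/61) = sqrt(-18720056151/61) = 3*I*sqrt(126880380579)/61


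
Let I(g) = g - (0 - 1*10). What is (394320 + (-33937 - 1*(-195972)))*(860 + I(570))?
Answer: 801151200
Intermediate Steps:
I(g) = 10 + g (I(g) = g - (0 - 10) = g - 1*(-10) = g + 10 = 10 + g)
(394320 + (-33937 - 1*(-195972)))*(860 + I(570)) = (394320 + (-33937 - 1*(-195972)))*(860 + (10 + 570)) = (394320 + (-33937 + 195972))*(860 + 580) = (394320 + 162035)*1440 = 556355*1440 = 801151200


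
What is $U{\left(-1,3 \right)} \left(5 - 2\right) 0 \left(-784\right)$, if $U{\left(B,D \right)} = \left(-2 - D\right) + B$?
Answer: $0$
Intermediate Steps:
$U{\left(B,D \right)} = -2 + B - D$
$U{\left(-1,3 \right)} \left(5 - 2\right) 0 \left(-784\right) = \left(-2 - 1 - 3\right) \left(5 - 2\right) 0 \left(-784\right) = \left(-2 - 1 - 3\right) 3 \cdot 0 \left(-784\right) = - 6 \cdot 0 \left(-784\right) = \left(-6\right) 0 = 0$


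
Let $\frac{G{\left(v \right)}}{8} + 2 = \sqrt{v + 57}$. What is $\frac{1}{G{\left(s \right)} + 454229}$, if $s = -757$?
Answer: $\frac{454213}{206309494169} - \frac{80 i \sqrt{7}}{206309494169} \approx 2.2016 \cdot 10^{-6} - 1.0259 \cdot 10^{-9} i$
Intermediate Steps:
$G{\left(v \right)} = -16 + 8 \sqrt{57 + v}$ ($G{\left(v \right)} = -16 + 8 \sqrt{v + 57} = -16 + 8 \sqrt{57 + v}$)
$\frac{1}{G{\left(s \right)} + 454229} = \frac{1}{\left(-16 + 8 \sqrt{57 - 757}\right) + 454229} = \frac{1}{\left(-16 + 8 \sqrt{-700}\right) + 454229} = \frac{1}{\left(-16 + 8 \cdot 10 i \sqrt{7}\right) + 454229} = \frac{1}{\left(-16 + 80 i \sqrt{7}\right) + 454229} = \frac{1}{454213 + 80 i \sqrt{7}}$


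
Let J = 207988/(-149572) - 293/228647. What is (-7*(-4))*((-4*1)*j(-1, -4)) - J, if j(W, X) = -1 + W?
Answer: 1927054502912/8549797271 ≈ 225.39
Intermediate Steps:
J = -11899914208/8549797271 (J = 207988*(-1/149572) - 293*1/228647 = -51997/37393 - 293/228647 = -11899914208/8549797271 ≈ -1.3918)
(-7*(-4))*((-4*1)*j(-1, -4)) - J = (-7*(-4))*((-4*1)*(-1 - 1)) - 1*(-11899914208/8549797271) = 28*(-4*(-2)) + 11899914208/8549797271 = 28*8 + 11899914208/8549797271 = 224 + 11899914208/8549797271 = 1927054502912/8549797271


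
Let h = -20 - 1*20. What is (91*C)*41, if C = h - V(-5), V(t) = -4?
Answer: -134316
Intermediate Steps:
h = -40 (h = -20 - 20 = -40)
C = -36 (C = -40 - 1*(-4) = -40 + 4 = -36)
(91*C)*41 = (91*(-36))*41 = -3276*41 = -134316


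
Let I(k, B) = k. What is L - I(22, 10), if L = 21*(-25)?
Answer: -547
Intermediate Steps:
L = -525
L - I(22, 10) = -525 - 1*22 = -525 - 22 = -547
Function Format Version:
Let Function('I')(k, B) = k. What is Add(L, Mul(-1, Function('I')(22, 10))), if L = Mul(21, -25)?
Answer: -547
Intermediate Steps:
L = -525
Add(L, Mul(-1, Function('I')(22, 10))) = Add(-525, Mul(-1, 22)) = Add(-525, -22) = -547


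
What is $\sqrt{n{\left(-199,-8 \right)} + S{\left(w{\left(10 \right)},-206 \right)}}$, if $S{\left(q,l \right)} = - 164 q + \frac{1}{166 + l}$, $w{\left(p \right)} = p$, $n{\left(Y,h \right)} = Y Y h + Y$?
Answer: $\frac{3 i \sqrt{14162090}}{20} \approx 564.49 i$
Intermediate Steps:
$n{\left(Y,h \right)} = Y + h Y^{2}$ ($n{\left(Y,h \right)} = Y^{2} h + Y = h Y^{2} + Y = Y + h Y^{2}$)
$S{\left(q,l \right)} = \frac{1}{166 + l} - 164 q$
$\sqrt{n{\left(-199,-8 \right)} + S{\left(w{\left(10 \right)},-206 \right)}} = \sqrt{- 199 \left(1 - -1592\right) + \frac{1 - 272240 - \left(-33784\right) 10}{166 - 206}} = \sqrt{- 199 \left(1 + 1592\right) + \frac{1 - 272240 + 337840}{-40}} = \sqrt{\left(-199\right) 1593 - \frac{65601}{40}} = \sqrt{-317007 - \frac{65601}{40}} = \sqrt{- \frac{12745881}{40}} = \frac{3 i \sqrt{14162090}}{20}$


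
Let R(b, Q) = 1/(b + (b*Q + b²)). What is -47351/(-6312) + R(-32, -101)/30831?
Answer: 256938648119/34250527872 ≈ 7.5017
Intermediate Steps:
R(b, Q) = 1/(b + b² + Q*b) (R(b, Q) = 1/(b + (Q*b + b²)) = 1/(b + (b² + Q*b)) = 1/(b + b² + Q*b))
-47351/(-6312) + R(-32, -101)/30831 = -47351/(-6312) + (1/((-32)*(1 - 101 - 32)))/30831 = -47351*(-1/6312) - 1/32/(-132)*(1/30831) = 47351/6312 - 1/32*(-1/132)*(1/30831) = 47351/6312 + (1/4224)*(1/30831) = 47351/6312 + 1/130230144 = 256938648119/34250527872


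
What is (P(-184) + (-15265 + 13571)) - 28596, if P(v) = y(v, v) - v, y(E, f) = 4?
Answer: -30102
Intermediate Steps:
P(v) = 4 - v
(P(-184) + (-15265 + 13571)) - 28596 = ((4 - 1*(-184)) + (-15265 + 13571)) - 28596 = ((4 + 184) - 1694) - 28596 = (188 - 1694) - 28596 = -1506 - 28596 = -30102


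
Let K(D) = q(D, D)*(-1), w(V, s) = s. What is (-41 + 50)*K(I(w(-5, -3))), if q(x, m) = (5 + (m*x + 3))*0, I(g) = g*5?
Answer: 0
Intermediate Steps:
I(g) = 5*g
q(x, m) = 0 (q(x, m) = (5 + (3 + m*x))*0 = (8 + m*x)*0 = 0)
K(D) = 0 (K(D) = 0*(-1) = 0)
(-41 + 50)*K(I(w(-5, -3))) = (-41 + 50)*0 = 9*0 = 0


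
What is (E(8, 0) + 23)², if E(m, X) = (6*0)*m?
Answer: 529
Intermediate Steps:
E(m, X) = 0 (E(m, X) = 0*m = 0)
(E(8, 0) + 23)² = (0 + 23)² = 23² = 529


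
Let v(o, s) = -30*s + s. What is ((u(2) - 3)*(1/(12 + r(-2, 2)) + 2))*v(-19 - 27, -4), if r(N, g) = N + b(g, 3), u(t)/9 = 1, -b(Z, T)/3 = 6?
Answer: 1305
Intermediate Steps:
b(Z, T) = -18 (b(Z, T) = -3*6 = -18)
u(t) = 9 (u(t) = 9*1 = 9)
v(o, s) = -29*s
r(N, g) = -18 + N (r(N, g) = N - 18 = -18 + N)
((u(2) - 3)*(1/(12 + r(-2, 2)) + 2))*v(-19 - 27, -4) = ((9 - 3)*(1/(12 + (-18 - 2)) + 2))*(-29*(-4)) = (6*(1/(12 - 20) + 2))*116 = (6*(1/(-8) + 2))*116 = (6*(-1/8 + 2))*116 = (6*(15/8))*116 = (45/4)*116 = 1305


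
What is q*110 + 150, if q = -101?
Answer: -10960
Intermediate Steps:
q*110 + 150 = -101*110 + 150 = -11110 + 150 = -10960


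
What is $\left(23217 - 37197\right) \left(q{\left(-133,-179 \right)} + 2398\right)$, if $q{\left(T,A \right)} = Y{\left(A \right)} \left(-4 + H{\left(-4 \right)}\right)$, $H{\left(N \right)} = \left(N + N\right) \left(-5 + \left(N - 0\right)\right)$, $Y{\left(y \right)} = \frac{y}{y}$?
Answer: $-34474680$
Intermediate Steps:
$Y{\left(y \right)} = 1$
$H{\left(N \right)} = 2 N \left(-5 + N\right)$ ($H{\left(N \right)} = 2 N \left(-5 + \left(N + 0\right)\right) = 2 N \left(-5 + N\right)$)
$q{\left(T,A \right)} = 68$ ($q{\left(T,A \right)} = 1 \left(-4 + 2 \left(-4\right) \left(-5 - 4\right)\right) = 1 \left(-4 + 2 \left(-4\right) \left(-9\right)\right) = 1 \left(-4 + 72\right) = 1 \cdot 68 = 68$)
$\left(23217 - 37197\right) \left(q{\left(-133,-179 \right)} + 2398\right) = \left(23217 - 37197\right) \left(68 + 2398\right) = \left(-13980\right) 2466 = -34474680$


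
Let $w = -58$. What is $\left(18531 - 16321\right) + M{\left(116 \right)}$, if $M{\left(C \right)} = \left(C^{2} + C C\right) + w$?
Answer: $29064$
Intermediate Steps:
$M{\left(C \right)} = -58 + 2 C^{2}$ ($M{\left(C \right)} = \left(C^{2} + C C\right) - 58 = \left(C^{2} + C^{2}\right) - 58 = 2 C^{2} - 58 = -58 + 2 C^{2}$)
$\left(18531 - 16321\right) + M{\left(116 \right)} = \left(18531 - 16321\right) - \left(58 - 2 \cdot 116^{2}\right) = 2210 + \left(-58 + 2 \cdot 13456\right) = 2210 + \left(-58 + 26912\right) = 2210 + 26854 = 29064$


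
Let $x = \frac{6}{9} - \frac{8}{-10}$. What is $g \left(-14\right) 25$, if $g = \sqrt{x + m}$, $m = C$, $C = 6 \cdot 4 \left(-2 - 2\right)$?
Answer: $- \frac{70 i \sqrt{21270}}{3} \approx - 3403.0 i$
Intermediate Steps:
$x = \frac{22}{15}$ ($x = 6 \cdot \frac{1}{9} - - \frac{4}{5} = \frac{2}{3} + \frac{4}{5} = \frac{22}{15} \approx 1.4667$)
$C = -96$ ($C = 6 \cdot 4 \left(-4\right) = 6 \left(-16\right) = -96$)
$m = -96$
$g = \frac{i \sqrt{21270}}{15}$ ($g = \sqrt{\frac{22}{15} - 96} = \sqrt{- \frac{1418}{15}} = \frac{i \sqrt{21270}}{15} \approx 9.7228 i$)
$g \left(-14\right) 25 = \frac{i \sqrt{21270}}{15} \left(-14\right) 25 = - \frac{14 i \sqrt{21270}}{15} \cdot 25 = - \frac{70 i \sqrt{21270}}{3}$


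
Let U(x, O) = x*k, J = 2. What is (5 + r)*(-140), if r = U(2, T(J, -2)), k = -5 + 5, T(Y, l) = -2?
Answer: -700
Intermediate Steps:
k = 0
U(x, O) = 0 (U(x, O) = x*0 = 0)
r = 0
(5 + r)*(-140) = (5 + 0)*(-140) = 5*(-140) = -700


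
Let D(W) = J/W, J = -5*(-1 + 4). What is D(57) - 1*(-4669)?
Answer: 88706/19 ≈ 4668.7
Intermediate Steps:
J = -15 (J = -5*3 = -15)
D(W) = -15/W
D(57) - 1*(-4669) = -15/57 - 1*(-4669) = -15*1/57 + 4669 = -5/19 + 4669 = 88706/19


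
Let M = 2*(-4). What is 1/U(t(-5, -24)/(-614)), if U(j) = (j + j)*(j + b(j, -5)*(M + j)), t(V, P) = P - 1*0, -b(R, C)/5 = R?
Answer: 28934443/3607776 ≈ 8.0200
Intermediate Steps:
b(R, C) = -5*R
t(V, P) = P (t(V, P) = P + 0 = P)
M = -8
U(j) = 2*j*(j - 5*j*(-8 + j)) (U(j) = (j + j)*(j + (-5*j)*(-8 + j)) = (2*j)*(j - 5*j*(-8 + j)) = 2*j*(j - 5*j*(-8 + j)))
1/U(t(-5, -24)/(-614)) = 1/((-24/(-614))²*(82 - (-240)/(-614))) = 1/((-24*(-1/614))²*(82 - (-240)*(-1)/614)) = 1/((12/307)²*(82 - 10*12/307)) = 1/(144*(82 - 120/307)/94249) = 1/((144/94249)*(25054/307)) = 1/(3607776/28934443) = 28934443/3607776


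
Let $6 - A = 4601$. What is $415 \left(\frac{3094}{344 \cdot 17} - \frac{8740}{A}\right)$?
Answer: $\frac{159478275}{158068} \approx 1008.9$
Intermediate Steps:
$A = -4595$ ($A = 6 - 4601 = -4595$)
$415 \left(\frac{3094}{344 \cdot 17} - \frac{8740}{A}\right) = 415 \left(\frac{3094}{344 \cdot 17} - \frac{8740}{-4595}\right) = 415 \left(\frac{3094}{5848} - - \frac{1748}{919}\right) = 415 \left(3094 \cdot \frac{1}{5848} + \frac{1748}{919}\right) = 415 \left(\frac{91}{172} + \frac{1748}{919}\right) = 415 \cdot \frac{384285}{158068} = \frac{159478275}{158068}$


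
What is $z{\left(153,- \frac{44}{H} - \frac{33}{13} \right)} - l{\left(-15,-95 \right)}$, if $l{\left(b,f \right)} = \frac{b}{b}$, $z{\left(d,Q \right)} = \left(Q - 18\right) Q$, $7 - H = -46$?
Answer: $\frac{33697362}{474721} \approx 70.984$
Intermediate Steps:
$H = 53$ ($H = 7 - -46 = 7 + 46 = 53$)
$z{\left(d,Q \right)} = Q \left(-18 + Q\right)$ ($z{\left(d,Q \right)} = \left(Q - 18\right) Q = \left(-18 + Q\right) Q = Q \left(-18 + Q\right)$)
$l{\left(b,f \right)} = 1$
$z{\left(153,- \frac{44}{H} - \frac{33}{13} \right)} - l{\left(-15,-95 \right)} = \left(- \frac{44}{53} - \frac{33}{13}\right) \left(-18 - \left(\frac{33}{13} + \frac{44}{53}\right)\right) - 1 = \left(\left(-44\right) \frac{1}{53} - \frac{33}{13}\right) \left(-18 - \frac{2321}{689}\right) - 1 = \left(- \frac{44}{53} - \frac{33}{13}\right) \left(-18 - \frac{2321}{689}\right) - 1 = - \frac{2321 \left(-18 - \frac{2321}{689}\right)}{689} - 1 = \left(- \frac{2321}{689}\right) \left(- \frac{14723}{689}\right) - 1 = \frac{34172083}{474721} - 1 = \frac{33697362}{474721}$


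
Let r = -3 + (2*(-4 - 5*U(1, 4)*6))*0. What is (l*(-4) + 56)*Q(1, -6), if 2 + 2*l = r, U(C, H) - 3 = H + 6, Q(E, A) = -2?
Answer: -132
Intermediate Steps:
U(C, H) = 9 + H (U(C, H) = 3 + (H + 6) = 3 + (6 + H) = 9 + H)
r = -3 (r = -3 + (2*(-4 - 5*(9 + 4)*6))*0 = -3 + (2*(-4 - 5*13*6))*0 = -3 + (2*(-4 - 65*6))*0 = -3 + (2*(-4 - 390))*0 = -3 + (2*(-394))*0 = -3 - 788*0 = -3 + 0 = -3)
l = -5/2 (l = -1 + (½)*(-3) = -1 - 3/2 = -5/2 ≈ -2.5000)
(l*(-4) + 56)*Q(1, -6) = (-5/2*(-4) + 56)*(-2) = (10 + 56)*(-2) = 66*(-2) = -132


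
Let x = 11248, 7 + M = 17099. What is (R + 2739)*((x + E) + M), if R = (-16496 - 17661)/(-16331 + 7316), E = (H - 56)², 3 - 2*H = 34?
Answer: 551432285963/6010 ≈ 9.1752e+7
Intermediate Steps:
M = 17092 (M = -7 + 17099 = 17092)
H = -31/2 (H = 3/2 - ½*34 = 3/2 - 17 = -31/2 ≈ -15.500)
E = 20449/4 (E = (-31/2 - 56)² = (-143/2)² = 20449/4 ≈ 5112.3)
R = 34157/9015 (R = -34157/(-9015) = -34157*(-1/9015) = 34157/9015 ≈ 3.7889)
(R + 2739)*((x + E) + M) = (34157/9015 + 2739)*((11248 + 20449/4) + 17092) = 24726242*(65441/4 + 17092)/9015 = (24726242/9015)*(133809/4) = 551432285963/6010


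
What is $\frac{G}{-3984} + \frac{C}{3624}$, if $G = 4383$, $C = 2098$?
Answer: $- \frac{313565}{601584} \approx -0.52123$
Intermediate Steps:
$\frac{G}{-3984} + \frac{C}{3624} = \frac{4383}{-3984} + \frac{2098}{3624} = 4383 \left(- \frac{1}{3984}\right) + 2098 \cdot \frac{1}{3624} = - \frac{1461}{1328} + \frac{1049}{1812} = - \frac{313565}{601584}$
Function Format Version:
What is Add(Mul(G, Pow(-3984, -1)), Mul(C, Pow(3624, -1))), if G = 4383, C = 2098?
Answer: Rational(-313565, 601584) ≈ -0.52123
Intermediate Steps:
Add(Mul(G, Pow(-3984, -1)), Mul(C, Pow(3624, -1))) = Add(Mul(4383, Pow(-3984, -1)), Mul(2098, Pow(3624, -1))) = Add(Mul(4383, Rational(-1, 3984)), Mul(2098, Rational(1, 3624))) = Add(Rational(-1461, 1328), Rational(1049, 1812)) = Rational(-313565, 601584)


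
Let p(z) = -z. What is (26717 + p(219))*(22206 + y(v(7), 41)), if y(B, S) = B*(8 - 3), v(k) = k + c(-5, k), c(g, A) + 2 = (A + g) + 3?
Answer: 589739488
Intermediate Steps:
c(g, A) = 1 + A + g (c(g, A) = -2 + ((A + g) + 3) = -2 + (3 + A + g) = 1 + A + g)
v(k) = -4 + 2*k (v(k) = k + (1 + k - 5) = k + (-4 + k) = -4 + 2*k)
y(B, S) = 5*B (y(B, S) = B*5 = 5*B)
(26717 + p(219))*(22206 + y(v(7), 41)) = (26717 - 1*219)*(22206 + 5*(-4 + 2*7)) = (26717 - 219)*(22206 + 5*(-4 + 14)) = 26498*(22206 + 5*10) = 26498*(22206 + 50) = 26498*22256 = 589739488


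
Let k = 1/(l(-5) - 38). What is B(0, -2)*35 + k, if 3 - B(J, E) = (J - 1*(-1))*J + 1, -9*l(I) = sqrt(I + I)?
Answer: 4092551/58487 + 9*I*sqrt(10)/116974 ≈ 69.974 + 0.00024331*I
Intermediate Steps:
l(I) = -sqrt(2)*sqrt(I)/9 (l(I) = -sqrt(I + I)/9 = -sqrt(2)*sqrt(I)/9)
k = 1/(-38 - I*sqrt(10)/9) (k = 1/(-sqrt(2)*sqrt(-5)/9 - 38) = 1/(-sqrt(2)*I*sqrt(5)/9 - 38) = 1/(-I*sqrt(10)/9 - 38) = 1/(-38 - I*sqrt(10)/9) ≈ -0.026314 + 0.0002433*I)
B(J, E) = 2 - J*(1 + J) (B(J, E) = 3 - ((J - 1*(-1))*J + 1) = 3 - ((J + 1)*J + 1) = 3 - ((1 + J)*J + 1) = 3 - (J*(1 + J) + 1) = 3 - (1 + J*(1 + J)) = 3 + (-1 - J*(1 + J)) = 2 - J*(1 + J))
B(0, -2)*35 + k = (2 - 1*0 - 1*0**2)*35 + (-1539/58487 + 9*I*sqrt(10)/116974) = (2 + 0 - 1*0)*35 + (-1539/58487 + 9*I*sqrt(10)/116974) = (2 + 0 + 0)*35 + (-1539/58487 + 9*I*sqrt(10)/116974) = 2*35 + (-1539/58487 + 9*I*sqrt(10)/116974) = 70 + (-1539/58487 + 9*I*sqrt(10)/116974) = 4092551/58487 + 9*I*sqrt(10)/116974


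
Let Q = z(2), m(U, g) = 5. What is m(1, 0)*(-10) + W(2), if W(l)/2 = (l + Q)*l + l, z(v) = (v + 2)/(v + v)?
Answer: -34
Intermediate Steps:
z(v) = (2 + v)/(2*v) (z(v) = (2 + v)/((2*v)) = (2 + v)*(1/(2*v)) = (2 + v)/(2*v))
Q = 1 (Q = (1/2)*(2 + 2)/2 = (1/2)*(1/2)*4 = 1)
W(l) = 2*l + 2*l*(1 + l) (W(l) = 2*((l + 1)*l + l) = 2*((1 + l)*l + l) = 2*(l*(1 + l) + l) = 2*(l + l*(1 + l)) = 2*l + 2*l*(1 + l))
m(1, 0)*(-10) + W(2) = 5*(-10) + 2*2*(2 + 2) = -50 + 2*2*4 = -50 + 16 = -34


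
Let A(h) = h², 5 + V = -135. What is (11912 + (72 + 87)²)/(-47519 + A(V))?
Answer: -37193/27919 ≈ -1.3322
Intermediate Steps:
V = -140 (V = -5 - 135 = -140)
(11912 + (72 + 87)²)/(-47519 + A(V)) = (11912 + (72 + 87)²)/(-47519 + (-140)²) = (11912 + 159²)/(-47519 + 19600) = (11912 + 25281)/(-27919) = 37193*(-1/27919) = -37193/27919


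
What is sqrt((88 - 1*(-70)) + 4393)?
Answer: sqrt(4551) ≈ 67.461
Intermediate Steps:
sqrt((88 - 1*(-70)) + 4393) = sqrt((88 + 70) + 4393) = sqrt(158 + 4393) = sqrt(4551)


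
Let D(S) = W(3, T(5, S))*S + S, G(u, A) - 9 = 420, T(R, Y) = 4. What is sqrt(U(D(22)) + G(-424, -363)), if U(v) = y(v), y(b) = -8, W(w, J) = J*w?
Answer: sqrt(421) ≈ 20.518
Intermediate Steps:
G(u, A) = 429 (G(u, A) = 9 + 420 = 429)
D(S) = 13*S (D(S) = (4*3)*S + S = 12*S + S = 13*S)
U(v) = -8
sqrt(U(D(22)) + G(-424, -363)) = sqrt(-8 + 429) = sqrt(421)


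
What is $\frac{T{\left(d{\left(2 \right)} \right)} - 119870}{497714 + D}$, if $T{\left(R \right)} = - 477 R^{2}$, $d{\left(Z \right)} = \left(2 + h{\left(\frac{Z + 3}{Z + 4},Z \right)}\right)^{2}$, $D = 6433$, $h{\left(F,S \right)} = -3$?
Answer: $- \frac{120347}{504147} \approx -0.23871$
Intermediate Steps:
$d{\left(Z \right)} = 1$ ($d{\left(Z \right)} = \left(2 - 3\right)^{2} = \left(-1\right)^{2} = 1$)
$\frac{T{\left(d{\left(2 \right)} \right)} - 119870}{497714 + D} = \frac{- 477 \cdot 1^{2} - 119870}{497714 + 6433} = \frac{\left(-477\right) 1 - 119870}{504147} = \left(-477 - 119870\right) \frac{1}{504147} = \left(-120347\right) \frac{1}{504147} = - \frac{120347}{504147}$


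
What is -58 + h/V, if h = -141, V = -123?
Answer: -2331/41 ≈ -56.854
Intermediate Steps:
-58 + h/V = -58 - 141/(-123) = -58 - 1/123*(-141) = -58 + 47/41 = -2331/41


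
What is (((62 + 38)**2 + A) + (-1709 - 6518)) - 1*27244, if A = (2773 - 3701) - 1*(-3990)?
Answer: -22409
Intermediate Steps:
A = 3062 (A = -928 + 3990 = 3062)
(((62 + 38)**2 + A) + (-1709 - 6518)) - 1*27244 = (((62 + 38)**2 + 3062) + (-1709 - 6518)) - 1*27244 = ((100**2 + 3062) - 8227) - 27244 = ((10000 + 3062) - 8227) - 27244 = (13062 - 8227) - 27244 = 4835 - 27244 = -22409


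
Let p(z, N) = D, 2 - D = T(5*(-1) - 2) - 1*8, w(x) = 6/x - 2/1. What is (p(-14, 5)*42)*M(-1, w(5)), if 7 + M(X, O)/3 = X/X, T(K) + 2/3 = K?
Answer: -13356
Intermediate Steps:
T(K) = -⅔ + K
w(x) = -2 + 6/x (w(x) = 6/x - 2*1 = 6/x - 2 = -2 + 6/x)
D = 53/3 (D = 2 - ((-⅔ + (5*(-1) - 2)) - 1*8) = 2 - ((-⅔ + (-5 - 2)) - 8) = 2 - ((-⅔ - 7) - 8) = 2 - (-23/3 - 8) = 2 - 1*(-47/3) = 2 + 47/3 = 53/3 ≈ 17.667)
M(X, O) = -18 (M(X, O) = -21 + 3*(X/X) = -21 + 3*1 = -21 + 3 = -18)
p(z, N) = 53/3
(p(-14, 5)*42)*M(-1, w(5)) = ((53/3)*42)*(-18) = 742*(-18) = -13356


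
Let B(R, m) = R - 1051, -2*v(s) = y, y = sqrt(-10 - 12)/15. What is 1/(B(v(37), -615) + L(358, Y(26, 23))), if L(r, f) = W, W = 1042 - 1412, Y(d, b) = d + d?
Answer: -639450/908658461 + 15*I*sqrt(22)/908658461 ≈ -0.00070373 + 7.7429e-8*I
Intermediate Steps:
Y(d, b) = 2*d
W = -370
y = I*sqrt(22)/15 (y = sqrt(-22)*(1/15) = (I*sqrt(22))*(1/15) = I*sqrt(22)/15 ≈ 0.31269*I)
v(s) = -I*sqrt(22)/30
B(R, m) = -1051 + R
L(r, f) = -370
1/(B(v(37), -615) + L(358, Y(26, 23))) = 1/((-1051 - I*sqrt(22)/30) - 370) = 1/(-1421 - I*sqrt(22)/30)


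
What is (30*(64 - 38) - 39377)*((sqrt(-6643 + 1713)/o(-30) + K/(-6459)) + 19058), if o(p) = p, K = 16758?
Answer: -1583491637936/2153 + 38597*I*sqrt(4930)/30 ≈ -7.3548e+8 + 90335.0*I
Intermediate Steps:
(30*(64 - 38) - 39377)*((sqrt(-6643 + 1713)/o(-30) + K/(-6459)) + 19058) = (30*(64 - 38) - 39377)*((sqrt(-6643 + 1713)/(-30) + 16758/(-6459)) + 19058) = (30*26 - 39377)*((sqrt(-4930)*(-1/30) + 16758*(-1/6459)) + 19058) = (780 - 39377)*(((I*sqrt(4930))*(-1/30) - 5586/2153) + 19058) = -38597*((-I*sqrt(4930)/30 - 5586/2153) + 19058) = -38597*((-5586/2153 - I*sqrt(4930)/30) + 19058) = -38597*(41026288/2153 - I*sqrt(4930)/30) = -1583491637936/2153 + 38597*I*sqrt(4930)/30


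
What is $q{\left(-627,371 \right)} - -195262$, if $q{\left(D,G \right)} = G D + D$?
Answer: $-37982$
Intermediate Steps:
$q{\left(D,G \right)} = D + D G$ ($q{\left(D,G \right)} = D G + D = D + D G$)
$q{\left(-627,371 \right)} - -195262 = - 627 \left(1 + 371\right) - -195262 = \left(-627\right) 372 + 195262 = -233244 + 195262 = -37982$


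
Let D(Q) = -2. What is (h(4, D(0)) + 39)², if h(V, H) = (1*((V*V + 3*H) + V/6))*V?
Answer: 60025/9 ≈ 6669.4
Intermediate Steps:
h(V, H) = V*(V² + 3*H + V/6) (h(V, H) = (1*((V² + 3*H) + V*(⅙)))*V = (1*((V² + 3*H) + V/6))*V = (1*(V² + 3*H + V/6))*V = (V² + 3*H + V/6)*V = V*(V² + 3*H + V/6))
(h(4, D(0)) + 39)² = ((⅙)*4*(4 + 6*4² + 18*(-2)) + 39)² = ((⅙)*4*(4 + 6*16 - 36) + 39)² = ((⅙)*4*(4 + 96 - 36) + 39)² = ((⅙)*4*64 + 39)² = (128/3 + 39)² = (245/3)² = 60025/9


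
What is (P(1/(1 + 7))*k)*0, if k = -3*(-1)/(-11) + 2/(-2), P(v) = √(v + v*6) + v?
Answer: 0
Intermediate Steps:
P(v) = v + √7*√v (P(v) = √(v + 6*v) + v = √(7*v) + v = √7*√v + v = v + √7*√v)
k = -14/11 (k = 3*(-1/11) + 2*(-½) = -3/11 - 1 = -14/11 ≈ -1.2727)
(P(1/(1 + 7))*k)*0 = ((1/(1 + 7) + √7*√(1/(1 + 7)))*(-14/11))*0 = ((1/8 + √7*√(1/8))*(-14/11))*0 = ((⅛ + √7*√(⅛))*(-14/11))*0 = ((⅛ + √7*(√2/4))*(-14/11))*0 = ((⅛ + √14/4)*(-14/11))*0 = (-7/44 - 7*√14/22)*0 = 0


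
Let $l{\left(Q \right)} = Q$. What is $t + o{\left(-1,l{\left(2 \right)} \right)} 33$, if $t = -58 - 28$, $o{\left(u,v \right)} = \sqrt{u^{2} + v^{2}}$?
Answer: $-86 + 33 \sqrt{5} \approx -12.21$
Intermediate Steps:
$t = -86$
$t + o{\left(-1,l{\left(2 \right)} \right)} 33 = -86 + \sqrt{\left(-1\right)^{2} + 2^{2}} \cdot 33 = -86 + \sqrt{1 + 4} \cdot 33 = -86 + \sqrt{5} \cdot 33 = -86 + 33 \sqrt{5}$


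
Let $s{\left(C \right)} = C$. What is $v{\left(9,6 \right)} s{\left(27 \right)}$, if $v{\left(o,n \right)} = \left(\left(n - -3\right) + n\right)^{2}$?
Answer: $6075$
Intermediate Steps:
$v{\left(o,n \right)} = \left(3 + 2 n\right)^{2}$ ($v{\left(o,n \right)} = \left(\left(n + 3\right) + n\right)^{2} = \left(\left(3 + n\right) + n\right)^{2} = \left(3 + 2 n\right)^{2}$)
$v{\left(9,6 \right)} s{\left(27 \right)} = \left(3 + 2 \cdot 6\right)^{2} \cdot 27 = \left(3 + 12\right)^{2} \cdot 27 = 15^{2} \cdot 27 = 225 \cdot 27 = 6075$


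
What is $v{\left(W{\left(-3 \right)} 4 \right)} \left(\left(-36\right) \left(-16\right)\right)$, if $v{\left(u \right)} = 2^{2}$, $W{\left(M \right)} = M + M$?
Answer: $2304$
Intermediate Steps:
$W{\left(M \right)} = 2 M$
$v{\left(u \right)} = 4$
$v{\left(W{\left(-3 \right)} 4 \right)} \left(\left(-36\right) \left(-16\right)\right) = 4 \left(\left(-36\right) \left(-16\right)\right) = 4 \cdot 576 = 2304$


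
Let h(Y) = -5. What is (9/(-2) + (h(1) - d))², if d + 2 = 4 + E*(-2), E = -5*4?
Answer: 10609/4 ≈ 2652.3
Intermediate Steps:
E = -20
d = 42 (d = -2 + (4 - 20*(-2)) = -2 + (4 + 40) = -2 + 44 = 42)
(9/(-2) + (h(1) - d))² = (9/(-2) + (-5 - 1*42))² = (9*(-½) + (-5 - 42))² = (-9/2 - 47)² = (-103/2)² = 10609/4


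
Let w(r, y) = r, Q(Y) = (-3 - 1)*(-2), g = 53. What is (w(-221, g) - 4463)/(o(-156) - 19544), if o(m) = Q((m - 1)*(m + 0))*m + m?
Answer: 1171/5237 ≈ 0.22360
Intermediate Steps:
Q(Y) = 8 (Q(Y) = -4*(-2) = 8)
o(m) = 9*m (o(m) = 8*m + m = 9*m)
(w(-221, g) - 4463)/(o(-156) - 19544) = (-221 - 4463)/(9*(-156) - 19544) = -4684/(-1404 - 19544) = -4684/(-20948) = -4684*(-1/20948) = 1171/5237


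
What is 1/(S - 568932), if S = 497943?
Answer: -1/70989 ≈ -1.4087e-5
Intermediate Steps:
1/(S - 568932) = 1/(497943 - 568932) = 1/(-70989) = -1/70989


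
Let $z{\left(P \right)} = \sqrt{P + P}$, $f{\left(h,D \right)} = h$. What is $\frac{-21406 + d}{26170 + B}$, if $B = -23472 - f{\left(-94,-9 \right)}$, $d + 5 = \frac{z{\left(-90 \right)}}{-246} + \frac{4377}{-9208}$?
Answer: $- \frac{197156865}{25708736} - \frac{i \sqrt{5}}{114472} \approx -7.6689 - 1.9534 \cdot 10^{-5} i$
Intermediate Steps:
$z{\left(P \right)} = \sqrt{2} \sqrt{P}$ ($z{\left(P \right)} = \sqrt{2 P} = \sqrt{2} \sqrt{P}$)
$d = - \frac{50417}{9208} - \frac{i \sqrt{5}}{41}$ ($d = -5 + \left(\frac{\sqrt{2} \sqrt{-90}}{-246} + \frac{4377}{-9208}\right) = -5 + \left(\sqrt{2} \cdot 3 i \sqrt{10} \left(- \frac{1}{246}\right) + 4377 \left(- \frac{1}{9208}\right)\right) = -5 - \left(\frac{4377}{9208} - 6 i \sqrt{5} \left(- \frac{1}{246}\right)\right) = -5 - \left(\frac{4377}{9208} + \frac{i \sqrt{5}}{41}\right) = - \frac{50417}{9208} - \frac{i \sqrt{5}}{41} \approx -5.4753 - 0.054538 i$)
$B = -23378$ ($B = -23472 - -94 = -23472 + 94 = -23378$)
$\frac{-21406 + d}{26170 + B} = \frac{-21406 - \left(\frac{50417}{9208} + \frac{i \sqrt{5}}{41}\right)}{26170 - 23378} = \frac{- \frac{197156865}{9208} - \frac{i \sqrt{5}}{41}}{2792} = \left(- \frac{197156865}{9208} - \frac{i \sqrt{5}}{41}\right) \frac{1}{2792} = - \frac{197156865}{25708736} - \frac{i \sqrt{5}}{114472}$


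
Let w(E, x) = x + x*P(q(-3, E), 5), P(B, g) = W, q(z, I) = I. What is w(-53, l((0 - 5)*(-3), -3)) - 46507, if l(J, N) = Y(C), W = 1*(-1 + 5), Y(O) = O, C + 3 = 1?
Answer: -46517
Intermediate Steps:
C = -2 (C = -3 + 1 = -2)
W = 4 (W = 1*4 = 4)
l(J, N) = -2
P(B, g) = 4
w(E, x) = 5*x (w(E, x) = x + x*4 = x + 4*x = 5*x)
w(-53, l((0 - 5)*(-3), -3)) - 46507 = 5*(-2) - 46507 = -10 - 46507 = -46517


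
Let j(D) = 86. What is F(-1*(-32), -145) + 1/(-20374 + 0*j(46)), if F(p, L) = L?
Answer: -2954231/20374 ≈ -145.00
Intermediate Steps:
F(-1*(-32), -145) + 1/(-20374 + 0*j(46)) = -145 + 1/(-20374 + 0*86) = -145 + 1/(-20374 + 0) = -145 + 1/(-20374) = -145 - 1/20374 = -2954231/20374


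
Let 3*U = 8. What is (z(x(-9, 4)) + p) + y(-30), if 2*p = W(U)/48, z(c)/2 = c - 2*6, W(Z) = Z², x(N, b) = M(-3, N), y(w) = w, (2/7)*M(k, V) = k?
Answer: -2023/27 ≈ -74.926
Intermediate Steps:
M(k, V) = 7*k/2
x(N, b) = -21/2 (x(N, b) = (7/2)*(-3) = -21/2)
U = 8/3 (U = (⅓)*8 = 8/3 ≈ 2.6667)
z(c) = -24 + 2*c (z(c) = 2*(c - 2*6) = 2*(c - 12) = 2*(-12 + c) = -24 + 2*c)
p = 2/27 (p = ((8/3)²/48)/2 = ((64/9)*(1/48))/2 = (½)*(4/27) = 2/27 ≈ 0.074074)
(z(x(-9, 4)) + p) + y(-30) = ((-24 + 2*(-21/2)) + 2/27) - 30 = ((-24 - 21) + 2/27) - 30 = (-45 + 2/27) - 30 = -1213/27 - 30 = -2023/27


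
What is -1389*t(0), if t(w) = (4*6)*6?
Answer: -200016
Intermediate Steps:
t(w) = 144 (t(w) = 24*6 = 144)
-1389*t(0) = -1389*144 = -200016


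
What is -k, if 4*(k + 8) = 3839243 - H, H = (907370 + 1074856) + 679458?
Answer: -1177527/4 ≈ -2.9438e+5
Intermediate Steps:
H = 2661684 (H = 1982226 + 679458 = 2661684)
k = 1177527/4 (k = -8 + (3839243 - 1*2661684)/4 = -8 + (3839243 - 2661684)/4 = -8 + (1/4)*1177559 = -8 + 1177559/4 = 1177527/4 ≈ 2.9438e+5)
-k = -1*1177527/4 = -1177527/4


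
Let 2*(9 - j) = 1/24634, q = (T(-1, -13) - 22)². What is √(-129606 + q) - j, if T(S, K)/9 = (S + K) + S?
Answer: -443411/49268 + I*√104957 ≈ -9.0 + 323.97*I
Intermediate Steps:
T(S, K) = 9*K + 18*S (T(S, K) = 9*((S + K) + S) = 9*((K + S) + S) = 9*(K + 2*S) = 9*K + 18*S)
q = 24649 (q = ((9*(-13) + 18*(-1)) - 22)² = ((-117 - 18) - 22)² = (-135 - 22)² = (-157)² = 24649)
j = 443411/49268 (j = 9 - ½/24634 = 9 - ½*1/24634 = 9 - 1/49268 = 443411/49268 ≈ 9.0000)
√(-129606 + q) - j = √(-129606 + 24649) - 1*443411/49268 = √(-104957) - 443411/49268 = I*√104957 - 443411/49268 = -443411/49268 + I*√104957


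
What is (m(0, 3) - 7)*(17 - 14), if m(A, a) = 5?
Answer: -6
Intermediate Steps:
(m(0, 3) - 7)*(17 - 14) = (5 - 7)*(17 - 14) = -2*3 = -6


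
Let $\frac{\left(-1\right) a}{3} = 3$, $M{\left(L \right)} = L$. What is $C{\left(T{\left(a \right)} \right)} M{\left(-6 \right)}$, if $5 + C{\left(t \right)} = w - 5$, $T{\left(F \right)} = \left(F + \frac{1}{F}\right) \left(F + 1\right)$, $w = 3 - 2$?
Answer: $54$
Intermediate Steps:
$a = -9$ ($a = \left(-3\right) 3 = -9$)
$w = 1$
$T{\left(F \right)} = \left(1 + F\right) \left(F + \frac{1}{F}\right)$ ($T{\left(F \right)} = \left(F + \frac{1}{F}\right) \left(1 + F\right) = \left(1 + F\right) \left(F + \frac{1}{F}\right)$)
$C{\left(t \right)} = -9$ ($C{\left(t \right)} = -5 + \left(1 - 5\right) = -5 - 4 = -9$)
$C{\left(T{\left(a \right)} \right)} M{\left(-6 \right)} = \left(-9\right) \left(-6\right) = 54$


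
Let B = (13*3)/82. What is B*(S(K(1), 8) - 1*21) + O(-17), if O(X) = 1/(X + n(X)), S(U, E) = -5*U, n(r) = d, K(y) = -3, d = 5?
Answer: -1445/492 ≈ -2.9370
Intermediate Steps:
B = 39/82 (B = 39*(1/82) = 39/82 ≈ 0.47561)
n(r) = 5
O(X) = 1/(5 + X) (O(X) = 1/(X + 5) = 1/(5 + X))
B*(S(K(1), 8) - 1*21) + O(-17) = 39*(-5*(-3) - 1*21)/82 + 1/(5 - 17) = 39*(15 - 21)/82 + 1/(-12) = (39/82)*(-6) - 1/12 = -117/41 - 1/12 = -1445/492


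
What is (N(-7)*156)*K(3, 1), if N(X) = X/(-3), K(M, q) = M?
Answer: 1092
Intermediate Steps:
N(X) = -X/3 (N(X) = X*(-⅓) = -X/3)
(N(-7)*156)*K(3, 1) = (-⅓*(-7)*156)*3 = ((7/3)*156)*3 = 364*3 = 1092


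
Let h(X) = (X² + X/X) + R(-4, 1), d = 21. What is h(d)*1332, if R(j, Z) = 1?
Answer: 590076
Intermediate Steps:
h(X) = 2 + X² (h(X) = (X² + X/X) + 1 = (X² + 1) + 1 = (1 + X²) + 1 = 2 + X²)
h(d)*1332 = (2 + 21²)*1332 = (2 + 441)*1332 = 443*1332 = 590076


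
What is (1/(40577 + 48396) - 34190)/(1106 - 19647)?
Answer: 3041986869/1649648393 ≈ 1.8440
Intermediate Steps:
(1/(40577 + 48396) - 34190)/(1106 - 19647) = (1/88973 - 34190)/(-18541) = (1/88973 - 34190)*(-1/18541) = -3041986869/88973*(-1/18541) = 3041986869/1649648393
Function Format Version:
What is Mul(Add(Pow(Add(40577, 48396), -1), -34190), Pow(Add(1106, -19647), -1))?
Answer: Rational(3041986869, 1649648393) ≈ 1.8440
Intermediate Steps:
Mul(Add(Pow(Add(40577, 48396), -1), -34190), Pow(Add(1106, -19647), -1)) = Mul(Add(Pow(88973, -1), -34190), Pow(-18541, -1)) = Mul(Add(Rational(1, 88973), -34190), Rational(-1, 18541)) = Mul(Rational(-3041986869, 88973), Rational(-1, 18541)) = Rational(3041986869, 1649648393)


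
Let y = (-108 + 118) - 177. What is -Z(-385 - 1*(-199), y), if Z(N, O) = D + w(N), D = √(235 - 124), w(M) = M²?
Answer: -34596 - √111 ≈ -34607.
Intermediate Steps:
D = √111 ≈ 10.536
y = -167 (y = 10 - 177 = -167)
Z(N, O) = √111 + N²
-Z(-385 - 1*(-199), y) = -(√111 + (-385 - 1*(-199))²) = -(√111 + (-385 + 199)²) = -(√111 + (-186)²) = -(√111 + 34596) = -(34596 + √111) = -34596 - √111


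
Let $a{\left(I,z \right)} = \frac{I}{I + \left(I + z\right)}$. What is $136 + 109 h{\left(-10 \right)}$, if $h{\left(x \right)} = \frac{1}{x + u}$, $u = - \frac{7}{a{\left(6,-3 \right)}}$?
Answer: $\frac{5358}{41} \approx 130.68$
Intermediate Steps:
$a{\left(I,z \right)} = \frac{I}{z + 2 I}$
$u = - \frac{21}{2}$ ($u = - \frac{7}{6 \frac{1}{-3 + 2 \cdot 6}} = - \frac{7}{6 \frac{1}{-3 + 12}} = - \frac{7}{6 \cdot \frac{1}{9}} = - \frac{7}{\frac{2}{3}} = \left(-7\right) \frac{3}{2} = - \frac{21}{2} \approx -10.5$)
$h{\left(x \right)} = \frac{1}{- \frac{21}{2} + x}$ ($h{\left(x \right)} = \frac{1}{x - \frac{21}{2}} = \frac{1}{- \frac{21}{2} + x}$)
$136 + 109 h{\left(-10 \right)} = 136 + 109 \frac{2}{-21 + 2 \left(-10\right)} = 136 + 109 \frac{2}{-21 - 20} = 136 + 109 \frac{2}{-41} = 136 + 109 \cdot 2 \left(- \frac{1}{41}\right) = 136 + 109 \left(- \frac{2}{41}\right) = 136 - \frac{218}{41} = \frac{5358}{41}$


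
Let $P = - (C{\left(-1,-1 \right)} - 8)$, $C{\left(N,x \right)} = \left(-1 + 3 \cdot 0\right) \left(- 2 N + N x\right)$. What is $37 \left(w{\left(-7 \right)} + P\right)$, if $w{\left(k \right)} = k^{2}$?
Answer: $2220$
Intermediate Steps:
$C{\left(N,x \right)} = 2 N - N x$ ($C{\left(N,x \right)} = \left(-1 + 0\right) \left(- 2 N + N x\right) = - (- 2 N + N x) = 2 N - N x$)
$P = 11$ ($P = - (- (2 - -1) - 8) = - (- (2 + 1) - 8) = - (\left(-1\right) 3 - 8) = - (-3 - 8) = \left(-1\right) \left(-11\right) = 11$)
$37 \left(w{\left(-7 \right)} + P\right) = 37 \left(\left(-7\right)^{2} + 11\right) = 37 \left(49 + 11\right) = 37 \cdot 60 = 2220$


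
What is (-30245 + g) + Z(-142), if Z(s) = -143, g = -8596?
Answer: -38984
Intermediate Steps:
(-30245 + g) + Z(-142) = (-30245 - 8596) - 143 = -38841 - 143 = -38984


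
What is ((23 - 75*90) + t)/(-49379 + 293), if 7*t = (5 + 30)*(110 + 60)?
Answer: 653/5454 ≈ 0.11973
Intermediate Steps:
t = 850 (t = ((5 + 30)*(110 + 60))/7 = (35*170)/7 = (1/7)*5950 = 850)
((23 - 75*90) + t)/(-49379 + 293) = ((23 - 75*90) + 850)/(-49379 + 293) = ((23 - 6750) + 850)/(-49086) = (-6727 + 850)*(-1/49086) = -5877*(-1/49086) = 653/5454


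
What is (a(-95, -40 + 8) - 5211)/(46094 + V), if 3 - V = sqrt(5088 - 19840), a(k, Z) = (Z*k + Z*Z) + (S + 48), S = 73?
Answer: -47295522/2124948161 - 4104*I*sqrt(922)/2124948161 ≈ -0.022257 - 5.8644e-5*I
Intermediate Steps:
a(k, Z) = 121 + Z**2 + Z*k (a(k, Z) = (Z*k + Z*Z) + (73 + 48) = (Z*k + Z**2) + 121 = (Z**2 + Z*k) + 121 = 121 + Z**2 + Z*k)
V = 3 - 4*I*sqrt(922) (V = 3 - sqrt(5088 - 19840) = 3 - sqrt(-14752) = 3 - 4*I*sqrt(922) ≈ 3.0 - 121.46*I)
(a(-95, -40 + 8) - 5211)/(46094 + V) = ((121 + (-40 + 8)**2 + (-40 + 8)*(-95)) - 5211)/(46094 + (3 - 4*I*sqrt(922))) = ((121 + (-32)**2 - 32*(-95)) - 5211)/(46097 - 4*I*sqrt(922)) = ((121 + 1024 + 3040) - 5211)/(46097 - 4*I*sqrt(922)) = (4185 - 5211)/(46097 - 4*I*sqrt(922)) = -1026/(46097 - 4*I*sqrt(922))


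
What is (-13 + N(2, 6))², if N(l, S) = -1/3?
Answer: 1600/9 ≈ 177.78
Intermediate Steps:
N(l, S) = -⅓ (N(l, S) = -1*⅓ = -⅓)
(-13 + N(2, 6))² = (-13 - ⅓)² = (-40/3)² = 1600/9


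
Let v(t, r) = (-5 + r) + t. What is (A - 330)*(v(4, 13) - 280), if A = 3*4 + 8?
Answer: 83080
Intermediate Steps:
v(t, r) = -5 + r + t
A = 20 (A = 12 + 8 = 20)
(A - 330)*(v(4, 13) - 280) = (20 - 330)*((-5 + 13 + 4) - 280) = -310*(12 - 280) = -310*(-268) = 83080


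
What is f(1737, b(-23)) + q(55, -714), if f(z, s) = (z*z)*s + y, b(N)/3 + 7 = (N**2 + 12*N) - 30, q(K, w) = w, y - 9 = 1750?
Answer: 1955126557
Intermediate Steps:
y = 1759 (y = 9 + 1750 = 1759)
b(N) = -111 + 3*N**2 + 36*N (b(N) = -21 + 3*((N**2 + 12*N) - 30) = -21 + 3*(-30 + N**2 + 12*N) = -21 + (-90 + 3*N**2 + 36*N) = -111 + 3*N**2 + 36*N)
f(z, s) = 1759 + s*z**2 (f(z, s) = (z*z)*s + 1759 = z**2*s + 1759 = s*z**2 + 1759 = 1759 + s*z**2)
f(1737, b(-23)) + q(55, -714) = (1759 + (-111 + 3*(-23)**2 + 36*(-23))*1737**2) - 714 = (1759 + (-111 + 3*529 - 828)*3017169) - 714 = (1759 + (-111 + 1587 - 828)*3017169) - 714 = (1759 + 648*3017169) - 714 = (1759 + 1955125512) - 714 = 1955127271 - 714 = 1955126557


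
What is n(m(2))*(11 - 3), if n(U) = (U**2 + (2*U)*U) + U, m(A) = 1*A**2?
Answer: 416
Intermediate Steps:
m(A) = A**2
n(U) = U + 3*U**2 (n(U) = (U**2 + 2*U**2) + U = 3*U**2 + U = U + 3*U**2)
n(m(2))*(11 - 3) = (2**2*(1 + 3*2**2))*(11 - 3) = (4*(1 + 3*4))*8 = (4*(1 + 12))*8 = (4*13)*8 = 52*8 = 416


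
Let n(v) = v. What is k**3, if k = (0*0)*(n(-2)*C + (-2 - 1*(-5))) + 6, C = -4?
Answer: 216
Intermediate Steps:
k = 6 (k = (0*0)*(-2*(-4) + (-2 - 1*(-5))) + 6 = 0*(8 + (-2 + 5)) + 6 = 0*(8 + 3) + 6 = 0*11 + 6 = 0 + 6 = 6)
k**3 = 6**3 = 216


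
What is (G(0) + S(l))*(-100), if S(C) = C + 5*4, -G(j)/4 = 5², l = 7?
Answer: 7300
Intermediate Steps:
G(j) = -100 (G(j) = -4*5² = -4*25 = -100)
S(C) = 20 + C (S(C) = C + 20 = 20 + C)
(G(0) + S(l))*(-100) = (-100 + (20 + 7))*(-100) = (-100 + 27)*(-100) = -73*(-100) = 7300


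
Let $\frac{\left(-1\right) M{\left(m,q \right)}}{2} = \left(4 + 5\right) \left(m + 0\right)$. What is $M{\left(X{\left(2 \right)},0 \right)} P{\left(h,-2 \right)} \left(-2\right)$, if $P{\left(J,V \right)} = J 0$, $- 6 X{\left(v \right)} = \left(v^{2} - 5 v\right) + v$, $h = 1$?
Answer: $0$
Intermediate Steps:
$X{\left(v \right)} = - \frac{v^{2}}{6} + \frac{2 v}{3}$ ($X{\left(v \right)} = - \frac{\left(v^{2} - 5 v\right) + v}{6} = - \frac{v^{2} - 4 v}{6} = - \frac{v^{2}}{6} + \frac{2 v}{3}$)
$M{\left(m,q \right)} = - 18 m$ ($M{\left(m,q \right)} = - 2 \left(4 + 5\right) \left(m + 0\right) = - 2 \cdot 9 m = - 18 m$)
$P{\left(J,V \right)} = 0$
$M{\left(X{\left(2 \right)},0 \right)} P{\left(h,-2 \right)} \left(-2\right) = - 18 \cdot \frac{1}{6} \cdot 2 \left(4 - 2\right) 0 \left(-2\right) = - 18 \cdot \frac{1}{6} \cdot 2 \cdot 2 \cdot 0 \left(-2\right) = \left(-18\right) \frac{2}{3} \cdot 0 \left(-2\right) = \left(-12\right) 0 \left(-2\right) = 0 \left(-2\right) = 0$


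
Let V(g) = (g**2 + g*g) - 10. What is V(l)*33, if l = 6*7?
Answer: 116094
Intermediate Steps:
l = 42
V(g) = -10 + 2*g**2 (V(g) = (g**2 + g**2) - 10 = 2*g**2 - 10 = -10 + 2*g**2)
V(l)*33 = (-10 + 2*42**2)*33 = (-10 + 2*1764)*33 = (-10 + 3528)*33 = 3518*33 = 116094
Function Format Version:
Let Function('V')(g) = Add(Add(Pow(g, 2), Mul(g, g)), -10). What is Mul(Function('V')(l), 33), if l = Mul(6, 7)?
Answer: 116094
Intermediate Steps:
l = 42
Function('V')(g) = Add(-10, Mul(2, Pow(g, 2))) (Function('V')(g) = Add(Add(Pow(g, 2), Pow(g, 2)), -10) = Add(Mul(2, Pow(g, 2)), -10) = Add(-10, Mul(2, Pow(g, 2))))
Mul(Function('V')(l), 33) = Mul(Add(-10, Mul(2, Pow(42, 2))), 33) = Mul(Add(-10, Mul(2, 1764)), 33) = Mul(Add(-10, 3528), 33) = Mul(3518, 33) = 116094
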